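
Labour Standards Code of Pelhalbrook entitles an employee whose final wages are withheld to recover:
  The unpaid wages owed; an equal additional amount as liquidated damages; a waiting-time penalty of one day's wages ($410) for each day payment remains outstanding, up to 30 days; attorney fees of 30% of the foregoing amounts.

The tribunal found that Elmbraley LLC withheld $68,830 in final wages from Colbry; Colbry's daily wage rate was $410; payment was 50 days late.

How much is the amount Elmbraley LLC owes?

Liquidated damages (equal amount): $68,830
Penalty days: min(50, 30) = 30
Waiting-time penalty: 30 × $410 = $12,300
Subtotal: $68,830 + $68,830 + $12,300 = $149,960
Attorney fees: 30% of $149,960 = $44,988
Total award: $149,960 + $44,988 = $194,948

Total award: $194,948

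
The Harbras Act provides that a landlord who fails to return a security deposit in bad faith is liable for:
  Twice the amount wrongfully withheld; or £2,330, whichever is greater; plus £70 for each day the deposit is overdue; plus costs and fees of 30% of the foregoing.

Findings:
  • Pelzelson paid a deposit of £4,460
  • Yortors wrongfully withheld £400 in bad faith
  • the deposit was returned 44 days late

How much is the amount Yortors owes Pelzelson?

£7,033

Doubled: 2 × £400 = £800
Minimum £2,330: £800 is below the minimum → £2,330
Late-return penalty: 44 × £70 = £3,080
Damages plus late penalty: £2,330 + £3,080 = £5,410
Costs and fees: 30% of £5,410 = £1,623
Total recovery: £5,410 + £1,623 = £7,033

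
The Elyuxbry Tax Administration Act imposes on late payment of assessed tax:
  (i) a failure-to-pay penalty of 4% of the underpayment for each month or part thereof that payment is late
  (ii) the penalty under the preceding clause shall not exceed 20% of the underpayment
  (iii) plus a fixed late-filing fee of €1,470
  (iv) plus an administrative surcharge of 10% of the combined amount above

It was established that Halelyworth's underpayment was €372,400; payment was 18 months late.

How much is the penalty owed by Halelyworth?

Accrued rate: 4% × 18 = 72%, capped at 20% → 20%
Failure-to-pay penalty: 20% of €372,400 = €74,480
Penalty before surcharge: €74,480 + €1,470 = €75,950
Administrative surcharge: 10% of €75,950 = €7,595
Total penalty: €75,950 + €7,595 = €83,545

€83,545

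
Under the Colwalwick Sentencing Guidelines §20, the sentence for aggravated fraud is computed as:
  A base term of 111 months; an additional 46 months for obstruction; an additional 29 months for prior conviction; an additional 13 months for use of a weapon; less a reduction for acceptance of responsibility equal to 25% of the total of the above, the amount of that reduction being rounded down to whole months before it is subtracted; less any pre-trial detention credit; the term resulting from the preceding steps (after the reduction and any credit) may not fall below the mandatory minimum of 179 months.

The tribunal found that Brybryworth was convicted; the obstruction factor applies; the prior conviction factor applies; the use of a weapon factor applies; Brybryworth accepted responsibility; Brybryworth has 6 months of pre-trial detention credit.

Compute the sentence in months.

Obstruction enhancement: +46 months
Prior conviction enhancement: +29 months
Use of a weapon enhancement: +13 months
Adjusted term: 111 months + 46 months + 29 months + 13 months = 199 months
Acceptance of responsibility reduction: 25% of 199 months = 49 months (rounded down)
After reduction: 199 − 49 = 150 months
Less pre-trial detention credit: 150 months − 6 months = 144 months
Minimum 179 months: 144 months is below the minimum → 179 months

179 months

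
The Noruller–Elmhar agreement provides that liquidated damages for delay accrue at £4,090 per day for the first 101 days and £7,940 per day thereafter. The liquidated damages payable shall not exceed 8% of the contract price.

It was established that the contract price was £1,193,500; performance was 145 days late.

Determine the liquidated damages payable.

First 101 days: 101 × £4,090 = £413,090
Remaining days: (145 − 101) × £7,940 = £349,360
Accrued per-day damages: £413,090 + £349,360 = £762,450
Cap: 8% of £1,193,500 = £95,480
Cap at £95,480: £762,450 exceeds the cap → £95,480

£95,480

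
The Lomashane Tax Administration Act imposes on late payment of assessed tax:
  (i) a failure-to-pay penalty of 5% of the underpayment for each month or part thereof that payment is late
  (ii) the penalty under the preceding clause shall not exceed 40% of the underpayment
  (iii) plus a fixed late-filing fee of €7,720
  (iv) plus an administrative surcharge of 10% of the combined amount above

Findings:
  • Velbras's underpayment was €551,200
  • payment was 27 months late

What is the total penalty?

Penalty: €251,020

Accrued rate: 5% × 27 = 135%, capped at 40% → 40%
Failure-to-pay penalty: 40% of €551,200 = €220,480
Penalty before surcharge: €220,480 + €7,720 = €228,200
Administrative surcharge: 10% of €228,200 = €22,820
Total penalty: €228,200 + €22,820 = €251,020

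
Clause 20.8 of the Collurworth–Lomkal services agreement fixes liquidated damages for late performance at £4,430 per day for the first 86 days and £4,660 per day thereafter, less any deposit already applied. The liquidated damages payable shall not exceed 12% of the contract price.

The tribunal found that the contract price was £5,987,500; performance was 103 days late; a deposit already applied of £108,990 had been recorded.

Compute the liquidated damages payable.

Liquidated damages: £351,210

First 86 days: 86 × £4,430 = £380,980
Remaining days: (103 − 86) × £4,660 = £79,220
Accrued per-day damages: £380,980 + £79,220 = £460,200
Less deposit already applied: £460,200 − £108,990 = £351,210
Cap: 12% of £5,987,500 = £718,500
Cap at £718,500: £351,210 is within the cap, no reduction.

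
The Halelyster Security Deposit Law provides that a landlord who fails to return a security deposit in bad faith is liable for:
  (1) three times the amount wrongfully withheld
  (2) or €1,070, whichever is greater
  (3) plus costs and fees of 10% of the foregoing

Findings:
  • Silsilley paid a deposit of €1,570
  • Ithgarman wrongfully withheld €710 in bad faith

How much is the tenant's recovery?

€2,343

Trebled: 3 × €710 = €2,130
Minimum €1,070: €2,130 meets the minimum, no increase.
Costs and fees: 10% of €2,130 = €213
Total recovery: €2,130 + €213 = €2,343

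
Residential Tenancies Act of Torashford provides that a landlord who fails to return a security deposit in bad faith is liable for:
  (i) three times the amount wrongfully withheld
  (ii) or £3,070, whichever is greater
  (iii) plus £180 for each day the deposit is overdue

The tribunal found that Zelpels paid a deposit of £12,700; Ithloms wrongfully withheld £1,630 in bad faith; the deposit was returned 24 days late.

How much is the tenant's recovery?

Trebled: 3 × £1,630 = £4,890
Minimum £3,070: £4,890 meets the minimum, no increase.
Late-return penalty: 24 × £180 = £4,320
Damages plus late penalty: £4,890 + £4,320 = £9,210

£9,210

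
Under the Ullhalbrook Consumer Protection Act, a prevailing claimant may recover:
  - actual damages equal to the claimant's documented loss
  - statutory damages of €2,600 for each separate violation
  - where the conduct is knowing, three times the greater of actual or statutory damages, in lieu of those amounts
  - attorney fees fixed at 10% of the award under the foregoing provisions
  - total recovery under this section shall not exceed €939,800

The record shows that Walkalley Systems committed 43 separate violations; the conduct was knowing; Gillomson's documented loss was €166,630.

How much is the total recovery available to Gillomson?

Statutory damages: 43 × €2,600 = €111,800
Greater of actual damages (€166,630) or statutory damages (€111,800): €166,630
Trebled: 3 × €166,630 = €499,890
Attorney fees: 10% of €499,890 = €49,989
Total before cap: €499,890 + €49,989 = €549,879
Cap at €939,800: €549,879 is within the cap, no reduction.

Total recovery: €549,879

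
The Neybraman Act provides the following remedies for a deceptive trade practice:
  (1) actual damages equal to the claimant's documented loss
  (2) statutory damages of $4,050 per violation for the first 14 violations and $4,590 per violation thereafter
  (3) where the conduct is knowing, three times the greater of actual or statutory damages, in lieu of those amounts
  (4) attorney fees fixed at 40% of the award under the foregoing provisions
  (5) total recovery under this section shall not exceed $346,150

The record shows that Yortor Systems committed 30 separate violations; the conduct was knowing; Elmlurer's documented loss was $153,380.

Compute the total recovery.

First 14 violations: 14 × $4,050 = $56,700
Remaining violations: (30 − 14) × $4,590 = $73,440
Statutory damages: $56,700 + $73,440 = $130,140
Greater of actual damages ($153,380) or statutory damages ($130,140): $153,380
Trebled: 3 × $153,380 = $460,140
Attorney fees: 40% of $460,140 = $184,056
Total before cap: $460,140 + $184,056 = $644,196
Cap at $346,150: $644,196 exceeds the cap → $346,150

$346,150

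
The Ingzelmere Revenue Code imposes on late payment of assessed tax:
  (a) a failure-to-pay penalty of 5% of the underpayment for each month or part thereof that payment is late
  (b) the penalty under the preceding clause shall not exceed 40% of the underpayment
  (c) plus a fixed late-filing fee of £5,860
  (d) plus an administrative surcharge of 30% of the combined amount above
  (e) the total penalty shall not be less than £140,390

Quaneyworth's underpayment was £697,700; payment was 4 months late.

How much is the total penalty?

£189,020

Accrued rate: 5% × 4 = 20%, capped at 40% → 20%
Failure-to-pay penalty: 20% of £697,700 = £139,540
Penalty before surcharge: £139,540 + £5,860 = £145,400
Administrative surcharge: 30% of £145,400 = £43,620
Total penalty: £145,400 + £43,620 = £189,020
Minimum £140,390: £189,020 meets the minimum, no increase.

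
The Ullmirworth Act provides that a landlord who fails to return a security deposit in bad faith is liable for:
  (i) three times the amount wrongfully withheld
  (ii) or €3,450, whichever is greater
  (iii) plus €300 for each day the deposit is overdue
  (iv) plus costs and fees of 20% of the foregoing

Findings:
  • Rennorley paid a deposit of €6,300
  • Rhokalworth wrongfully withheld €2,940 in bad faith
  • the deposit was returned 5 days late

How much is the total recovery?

€12,384

Trebled: 3 × €2,940 = €8,820
Minimum €3,450: €8,820 meets the minimum, no increase.
Late-return penalty: 5 × €300 = €1,500
Damages plus late penalty: €8,820 + €1,500 = €10,320
Costs and fees: 20% of €10,320 = €2,064
Total recovery: €10,320 + €2,064 = €12,384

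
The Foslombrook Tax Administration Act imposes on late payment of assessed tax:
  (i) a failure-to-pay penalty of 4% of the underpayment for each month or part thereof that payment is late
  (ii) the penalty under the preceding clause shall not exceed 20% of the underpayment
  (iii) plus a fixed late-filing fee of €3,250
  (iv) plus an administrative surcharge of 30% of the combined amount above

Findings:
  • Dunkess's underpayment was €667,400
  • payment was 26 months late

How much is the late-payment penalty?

€177,749

Accrued rate: 4% × 26 = 104%, capped at 20% → 20%
Failure-to-pay penalty: 20% of €667,400 = €133,480
Penalty before surcharge: €133,480 + €3,250 = €136,730
Administrative surcharge: 30% of €136,730 = €41,019
Total penalty: €136,730 + €41,019 = €177,749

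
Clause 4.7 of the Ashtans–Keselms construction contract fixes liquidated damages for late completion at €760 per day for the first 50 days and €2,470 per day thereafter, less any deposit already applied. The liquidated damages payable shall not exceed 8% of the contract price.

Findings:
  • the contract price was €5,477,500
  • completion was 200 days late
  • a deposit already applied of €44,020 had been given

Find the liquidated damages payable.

First 50 days: 50 × €760 = €38,000
Remaining days: (200 − 50) × €2,470 = €370,500
Accrued per-day damages: €38,000 + €370,500 = €408,500
Less deposit already applied: €408,500 − €44,020 = €364,480
Cap: 8% of €5,477,500 = €438,200
Cap at €438,200: €364,480 is within the cap, no reduction.

€364,480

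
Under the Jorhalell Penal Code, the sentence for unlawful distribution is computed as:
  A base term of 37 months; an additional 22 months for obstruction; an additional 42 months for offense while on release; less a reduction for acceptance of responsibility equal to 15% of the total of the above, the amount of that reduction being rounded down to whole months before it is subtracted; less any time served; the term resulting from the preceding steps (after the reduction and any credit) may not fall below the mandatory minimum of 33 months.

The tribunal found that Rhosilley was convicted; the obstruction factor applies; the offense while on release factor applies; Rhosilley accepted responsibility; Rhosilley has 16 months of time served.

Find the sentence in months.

Obstruction enhancement: +22 months
Offense while on release enhancement: +42 months
Adjusted term: 37 months + 22 months + 42 months = 101 months
Acceptance of responsibility reduction: 15% of 101 months = 15 months (rounded down)
After reduction: 101 − 15 = 86 months
Less time served: 86 months − 16 months = 70 months
Minimum 33 months: 70 months meets the minimum, no increase.

Sentence: 70 months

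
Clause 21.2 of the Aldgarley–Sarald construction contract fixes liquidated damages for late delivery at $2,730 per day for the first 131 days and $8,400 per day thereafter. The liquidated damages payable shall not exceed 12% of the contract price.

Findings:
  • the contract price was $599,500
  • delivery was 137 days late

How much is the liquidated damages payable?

$71,940

First 131 days: 131 × $2,730 = $357,630
Remaining days: (137 − 131) × $8,400 = $50,400
Accrued per-day damages: $357,630 + $50,400 = $408,030
Cap: 12% of $599,500 = $71,940
Cap at $71,940: $408,030 exceeds the cap → $71,940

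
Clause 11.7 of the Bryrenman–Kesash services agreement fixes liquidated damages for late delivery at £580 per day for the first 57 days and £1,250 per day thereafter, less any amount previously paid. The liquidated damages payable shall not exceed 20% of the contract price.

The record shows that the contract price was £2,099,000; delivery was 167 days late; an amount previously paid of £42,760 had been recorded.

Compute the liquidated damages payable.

£127,800

First 57 days: 57 × £580 = £33,060
Remaining days: (167 − 57) × £1,250 = £137,500
Accrued per-day damages: £33,060 + £137,500 = £170,560
Less amount previously paid: £170,560 − £42,760 = £127,800
Cap: 20% of £2,099,000 = £419,800
Cap at £419,800: £127,800 is within the cap, no reduction.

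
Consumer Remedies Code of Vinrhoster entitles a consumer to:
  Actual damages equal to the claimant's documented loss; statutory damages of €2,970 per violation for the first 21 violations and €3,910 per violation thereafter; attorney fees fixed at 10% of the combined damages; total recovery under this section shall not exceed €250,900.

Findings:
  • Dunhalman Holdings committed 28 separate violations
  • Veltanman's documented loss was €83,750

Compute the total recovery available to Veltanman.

First 21 violations: 21 × €2,970 = €62,370
Remaining violations: (28 − 21) × €3,910 = €27,370
Statutory damages: €62,370 + €27,370 = €89,740
Combined damages: €83,750 + €89,740 = €173,490
Attorney fees: 10% of €173,490 = €17,349
Total before cap: €173,490 + €17,349 = €190,839
Cap at €250,900: €190,839 is within the cap, no reduction.

€190,839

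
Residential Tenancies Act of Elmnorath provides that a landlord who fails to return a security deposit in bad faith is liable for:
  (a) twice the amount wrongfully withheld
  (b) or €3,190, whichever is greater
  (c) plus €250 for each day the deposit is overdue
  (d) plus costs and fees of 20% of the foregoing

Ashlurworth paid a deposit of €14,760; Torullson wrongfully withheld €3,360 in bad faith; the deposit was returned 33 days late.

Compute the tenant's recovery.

€17,964

Doubled: 2 × €3,360 = €6,720
Minimum €3,190: €6,720 meets the minimum, no increase.
Late-return penalty: 33 × €250 = €8,250
Damages plus late penalty: €6,720 + €8,250 = €14,970
Costs and fees: 20% of €14,970 = €2,994
Total recovery: €14,970 + €2,994 = €17,964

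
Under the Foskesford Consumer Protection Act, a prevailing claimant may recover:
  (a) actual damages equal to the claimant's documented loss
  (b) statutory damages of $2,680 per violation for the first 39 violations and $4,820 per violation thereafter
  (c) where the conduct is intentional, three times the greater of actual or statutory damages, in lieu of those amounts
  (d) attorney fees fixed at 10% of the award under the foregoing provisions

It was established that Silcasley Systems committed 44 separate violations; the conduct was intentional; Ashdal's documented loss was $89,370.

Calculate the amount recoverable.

First 39 violations: 39 × $2,680 = $104,520
Remaining violations: (44 − 39) × $4,820 = $24,100
Statutory damages: $104,520 + $24,100 = $128,620
Greater of actual damages ($89,370) or statutory damages ($128,620): $128,620
Trebled: 3 × $128,620 = $385,860
Attorney fees: 10% of $385,860 = $38,586
Total recovery: $385,860 + $38,586 = $424,446

$424,446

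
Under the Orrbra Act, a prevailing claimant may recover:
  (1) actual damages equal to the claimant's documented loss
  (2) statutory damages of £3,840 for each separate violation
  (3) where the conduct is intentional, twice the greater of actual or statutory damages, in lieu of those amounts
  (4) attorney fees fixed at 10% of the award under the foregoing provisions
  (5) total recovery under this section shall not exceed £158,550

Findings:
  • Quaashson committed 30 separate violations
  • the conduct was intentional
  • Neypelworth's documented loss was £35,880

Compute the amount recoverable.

Statutory damages: 30 × £3,840 = £115,200
Greater of actual damages (£35,880) or statutory damages (£115,200): £115,200
Doubled: 2 × £115,200 = £230,400
Attorney fees: 10% of £230,400 = £23,040
Total before cap: £230,400 + £23,040 = £253,440
Cap at £158,550: £253,440 exceeds the cap → £158,550

£158,550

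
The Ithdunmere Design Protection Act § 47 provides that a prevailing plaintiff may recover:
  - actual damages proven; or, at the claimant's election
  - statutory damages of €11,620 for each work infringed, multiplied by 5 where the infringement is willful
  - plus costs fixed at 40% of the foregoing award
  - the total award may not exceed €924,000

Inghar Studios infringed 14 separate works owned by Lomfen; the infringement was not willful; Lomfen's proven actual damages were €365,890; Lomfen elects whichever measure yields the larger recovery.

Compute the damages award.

Statutory damages: 14 × €11,620 = €162,680
Infringement not willful: no ×5 enhancement.
Greater of actual damages (€365,890) or statutory damages (€162,680): €365,890
Costs: 40% of €365,890 = €146,356
Award plus costs: €365,890 + €146,356 = €512,246
Cap at €924,000: €512,246 is within the cap, no reduction.

€512,246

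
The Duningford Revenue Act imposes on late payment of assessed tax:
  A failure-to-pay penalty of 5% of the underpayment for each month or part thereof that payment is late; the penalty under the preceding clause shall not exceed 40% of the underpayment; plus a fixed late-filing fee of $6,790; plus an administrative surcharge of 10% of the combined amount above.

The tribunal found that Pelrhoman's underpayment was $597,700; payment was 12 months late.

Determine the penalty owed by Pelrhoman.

Accrued rate: 5% × 12 = 60%, capped at 40% → 40%
Failure-to-pay penalty: 40% of $597,700 = $239,080
Penalty before surcharge: $239,080 + $6,790 = $245,870
Administrative surcharge: 10% of $245,870 = $24,587
Total penalty: $245,870 + $24,587 = $270,457

$270,457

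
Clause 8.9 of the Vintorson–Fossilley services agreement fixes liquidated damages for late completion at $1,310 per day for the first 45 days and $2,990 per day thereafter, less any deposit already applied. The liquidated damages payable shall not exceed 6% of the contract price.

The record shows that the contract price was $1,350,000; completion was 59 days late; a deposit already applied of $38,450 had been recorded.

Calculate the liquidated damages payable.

$62,360

First 45 days: 45 × $1,310 = $58,950
Remaining days: (59 − 45) × $2,990 = $41,860
Accrued per-day damages: $58,950 + $41,860 = $100,810
Less deposit already applied: $100,810 − $38,450 = $62,360
Cap: 6% of $1,350,000 = $81,000
Cap at $81,000: $62,360 is within the cap, no reduction.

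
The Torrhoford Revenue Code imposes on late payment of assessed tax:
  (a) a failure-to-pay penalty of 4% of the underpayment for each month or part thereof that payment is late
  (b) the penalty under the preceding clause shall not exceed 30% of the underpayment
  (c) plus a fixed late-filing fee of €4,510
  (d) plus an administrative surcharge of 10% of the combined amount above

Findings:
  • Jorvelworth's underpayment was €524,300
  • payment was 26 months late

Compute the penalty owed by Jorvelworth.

Accrued rate: 4% × 26 = 104%, capped at 30% → 30%
Failure-to-pay penalty: 30% of €524,300 = €157,290
Penalty before surcharge: €157,290 + €4,510 = €161,800
Administrative surcharge: 10% of €161,800 = €16,180
Total penalty: €161,800 + €16,180 = €177,980

€177,980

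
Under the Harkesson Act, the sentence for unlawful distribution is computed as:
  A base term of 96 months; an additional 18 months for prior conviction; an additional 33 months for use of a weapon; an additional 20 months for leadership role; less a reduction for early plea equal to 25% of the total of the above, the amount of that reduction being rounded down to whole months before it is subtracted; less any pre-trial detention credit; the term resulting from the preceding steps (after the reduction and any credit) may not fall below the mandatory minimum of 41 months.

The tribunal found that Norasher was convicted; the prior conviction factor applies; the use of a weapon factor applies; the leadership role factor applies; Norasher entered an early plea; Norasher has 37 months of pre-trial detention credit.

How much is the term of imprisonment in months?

Prior conviction enhancement: +18 months
Use of a weapon enhancement: +33 months
Leadership role enhancement: +20 months
Adjusted term: 96 months + 18 months + 33 months + 20 months = 167 months
Early plea reduction: 25% of 167 months = 41 months (rounded down)
After reduction: 167 − 41 = 126 months
Less pre-trial detention credit: 126 months − 37 months = 89 months
Minimum 41 months: 89 months meets the minimum, no increase.

89 months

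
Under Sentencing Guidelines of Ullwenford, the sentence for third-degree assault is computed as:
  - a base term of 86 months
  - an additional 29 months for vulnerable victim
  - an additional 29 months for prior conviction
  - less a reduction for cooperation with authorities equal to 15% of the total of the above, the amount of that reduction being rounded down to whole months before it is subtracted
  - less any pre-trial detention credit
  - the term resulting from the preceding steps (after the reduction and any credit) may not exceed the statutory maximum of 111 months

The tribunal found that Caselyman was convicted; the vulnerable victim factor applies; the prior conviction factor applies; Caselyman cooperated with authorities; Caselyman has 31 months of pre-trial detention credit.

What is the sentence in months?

92 months

Vulnerable victim enhancement: +29 months
Prior conviction enhancement: +29 months
Adjusted term: 86 months + 29 months + 29 months = 144 months
Cooperation with authorities reduction: 15% of 144 months = 21 months (rounded down)
After reduction: 144 − 21 = 123 months
Less pre-trial detention credit: 123 months − 31 months = 92 months
Cap at 111 months: 92 months is within the cap, no reduction.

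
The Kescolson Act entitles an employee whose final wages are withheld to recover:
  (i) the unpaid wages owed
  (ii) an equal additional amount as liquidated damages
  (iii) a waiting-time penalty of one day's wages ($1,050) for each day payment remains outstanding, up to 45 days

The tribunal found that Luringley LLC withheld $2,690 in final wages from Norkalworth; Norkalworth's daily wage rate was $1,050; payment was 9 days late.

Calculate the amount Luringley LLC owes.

Liquidated damages (equal amount): $2,690
Penalty days: min(9, 45) = 9
Waiting-time penalty: 9 × $1,050 = $9,450
Total award: $2,690 + $2,690 + $9,450 = $14,830

$14,830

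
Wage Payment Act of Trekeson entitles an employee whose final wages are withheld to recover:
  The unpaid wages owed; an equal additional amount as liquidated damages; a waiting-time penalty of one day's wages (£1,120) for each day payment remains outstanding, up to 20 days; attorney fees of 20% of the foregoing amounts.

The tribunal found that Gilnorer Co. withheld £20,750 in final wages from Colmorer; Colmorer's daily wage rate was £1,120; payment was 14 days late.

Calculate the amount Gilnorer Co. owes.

Liquidated damages (equal amount): £20,750
Penalty days: min(14, 20) = 14
Waiting-time penalty: 14 × £1,120 = £15,680
Subtotal: £20,750 + £20,750 + £15,680 = £57,180
Attorney fees: 20% of £57,180 = £11,436
Total award: £57,180 + £11,436 = £68,616

£68,616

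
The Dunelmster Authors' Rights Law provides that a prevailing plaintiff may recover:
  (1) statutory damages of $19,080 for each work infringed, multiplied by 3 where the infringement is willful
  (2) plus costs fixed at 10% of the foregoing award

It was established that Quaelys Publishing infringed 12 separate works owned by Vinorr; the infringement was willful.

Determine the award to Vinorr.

$755,568

Statutory damages: 12 × $19,080 = $228,960
Trebled: 3 × $228,960 = $686,880
Costs: 10% of $686,880 = $68,688
Award plus costs: $686,880 + $68,688 = $755,568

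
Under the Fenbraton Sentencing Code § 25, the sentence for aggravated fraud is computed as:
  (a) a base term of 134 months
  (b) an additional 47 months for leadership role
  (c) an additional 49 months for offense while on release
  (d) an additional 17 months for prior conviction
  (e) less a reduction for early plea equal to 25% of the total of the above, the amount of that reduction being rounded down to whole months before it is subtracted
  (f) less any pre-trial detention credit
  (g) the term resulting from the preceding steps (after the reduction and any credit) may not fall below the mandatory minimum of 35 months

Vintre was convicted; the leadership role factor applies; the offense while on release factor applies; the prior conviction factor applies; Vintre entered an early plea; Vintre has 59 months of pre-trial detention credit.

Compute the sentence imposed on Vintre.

Leadership role enhancement: +47 months
Offense while on release enhancement: +49 months
Prior conviction enhancement: +17 months
Adjusted term: 134 months + 47 months + 49 months + 17 months = 247 months
Early plea reduction: 25% of 247 months = 61 months (rounded down)
After reduction: 247 − 61 = 186 months
Less pre-trial detention credit: 186 months − 59 months = 127 months
Minimum 35 months: 127 months meets the minimum, no increase.

127 months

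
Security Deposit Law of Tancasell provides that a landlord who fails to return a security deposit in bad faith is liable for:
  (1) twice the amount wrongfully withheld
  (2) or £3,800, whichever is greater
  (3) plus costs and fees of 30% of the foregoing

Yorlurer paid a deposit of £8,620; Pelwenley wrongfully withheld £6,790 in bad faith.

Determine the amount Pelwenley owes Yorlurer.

£17,654

Doubled: 2 × £6,790 = £13,580
Minimum £3,800: £13,580 meets the minimum, no increase.
Costs and fees: 30% of £13,580 = £4,074
Total recovery: £13,580 + £4,074 = £17,654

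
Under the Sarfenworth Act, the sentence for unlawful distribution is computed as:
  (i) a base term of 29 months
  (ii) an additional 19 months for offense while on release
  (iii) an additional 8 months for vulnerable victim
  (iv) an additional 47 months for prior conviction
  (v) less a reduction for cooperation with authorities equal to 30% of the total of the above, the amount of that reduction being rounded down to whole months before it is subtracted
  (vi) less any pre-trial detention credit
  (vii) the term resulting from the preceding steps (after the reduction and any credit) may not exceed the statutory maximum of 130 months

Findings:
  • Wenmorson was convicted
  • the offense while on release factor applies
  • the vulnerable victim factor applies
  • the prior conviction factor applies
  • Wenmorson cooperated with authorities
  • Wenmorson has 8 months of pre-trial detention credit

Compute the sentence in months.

Offense while on release enhancement: +19 months
Vulnerable victim enhancement: +8 months
Prior conviction enhancement: +47 months
Adjusted term: 29 months + 19 months + 8 months + 47 months = 103 months
Cooperation with authorities reduction: 30% of 103 months = 30 months (rounded down)
After reduction: 103 − 30 = 73 months
Less pre-trial detention credit: 73 months − 8 months = 65 months
Cap at 130 months: 65 months is within the cap, no reduction.

65 months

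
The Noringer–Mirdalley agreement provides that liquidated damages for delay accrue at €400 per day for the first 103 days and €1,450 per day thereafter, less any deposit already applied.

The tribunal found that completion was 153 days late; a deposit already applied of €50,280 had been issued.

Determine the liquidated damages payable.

First 103 days: 103 × €400 = €41,200
Remaining days: (153 − 103) × €1,450 = €72,500
Accrued per-day damages: €41,200 + €72,500 = €113,700
Less deposit already applied: €113,700 − €50,280 = €63,420

Liquidated damages: €63,420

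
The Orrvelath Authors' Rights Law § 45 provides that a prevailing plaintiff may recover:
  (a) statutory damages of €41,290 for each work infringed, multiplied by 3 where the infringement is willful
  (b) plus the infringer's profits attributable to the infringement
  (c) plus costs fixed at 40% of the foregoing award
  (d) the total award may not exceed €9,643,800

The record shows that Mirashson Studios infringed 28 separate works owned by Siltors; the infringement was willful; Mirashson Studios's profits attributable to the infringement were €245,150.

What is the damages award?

Award: €5,198,914

Statutory damages: 28 × €41,290 = €1,156,120
Trebled: 3 × €1,156,120 = €3,468,360
Combined award: €3,468,360 + €245,150 = €3,713,510
Costs: 40% of €3,713,510 = €1,485,404
Award plus costs: €3,713,510 + €1,485,404 = €5,198,914
Cap at €9,643,800: €5,198,914 is within the cap, no reduction.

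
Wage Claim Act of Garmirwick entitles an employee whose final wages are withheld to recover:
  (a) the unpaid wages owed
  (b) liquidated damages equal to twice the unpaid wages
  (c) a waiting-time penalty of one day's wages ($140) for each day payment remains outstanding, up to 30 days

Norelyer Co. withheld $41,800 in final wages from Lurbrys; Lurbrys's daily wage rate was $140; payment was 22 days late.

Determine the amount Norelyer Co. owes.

Total award: $128,480

Doubled: 2 × $41,800 = $83,600
Penalty days: min(22, 30) = 22
Waiting-time penalty: 22 × $140 = $3,080
Total award: $41,800 + $83,600 + $3,080 = $128,480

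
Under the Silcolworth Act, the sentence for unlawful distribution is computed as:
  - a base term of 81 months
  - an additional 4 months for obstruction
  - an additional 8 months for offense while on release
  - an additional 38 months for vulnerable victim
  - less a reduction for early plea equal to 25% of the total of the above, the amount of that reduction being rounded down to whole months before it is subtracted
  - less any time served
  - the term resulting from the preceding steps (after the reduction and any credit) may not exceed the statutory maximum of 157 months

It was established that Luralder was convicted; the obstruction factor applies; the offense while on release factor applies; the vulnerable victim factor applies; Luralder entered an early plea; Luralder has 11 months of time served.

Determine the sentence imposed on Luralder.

Obstruction enhancement: +4 months
Offense while on release enhancement: +8 months
Vulnerable victim enhancement: +38 months
Adjusted term: 81 months + 4 months + 8 months + 38 months = 131 months
Early plea reduction: 25% of 131 months = 32 months (rounded down)
After reduction: 131 − 32 = 99 months
Less time served: 99 months − 11 months = 88 months
Cap at 157 months: 88 months is within the cap, no reduction.

88 months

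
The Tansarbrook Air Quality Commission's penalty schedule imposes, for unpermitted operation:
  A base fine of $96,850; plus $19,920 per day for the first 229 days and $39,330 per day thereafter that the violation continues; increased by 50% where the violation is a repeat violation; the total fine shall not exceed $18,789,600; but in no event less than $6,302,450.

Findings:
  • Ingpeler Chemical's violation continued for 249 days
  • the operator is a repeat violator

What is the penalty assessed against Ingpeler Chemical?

First 229 days: 229 × $19,920 = $4,561,680
Remaining days: (249 − 229) × $39,330 = $786,600
Per-day component: $4,561,680 + $786,600 = $5,348,280
Base plus per-day: $96,850 + $5,348,280 = $5,445,130
Enhancement: 50% of $5,445,130 = $2,722,565
Enhanced fine: $5,445,130 + $2,722,565 = $8,167,695
Cap at $18,789,600: $8,167,695 is within the cap, no reduction.
Minimum $6,302,450: $8,167,695 meets the minimum, no increase.

Civil penalty: $8,167,695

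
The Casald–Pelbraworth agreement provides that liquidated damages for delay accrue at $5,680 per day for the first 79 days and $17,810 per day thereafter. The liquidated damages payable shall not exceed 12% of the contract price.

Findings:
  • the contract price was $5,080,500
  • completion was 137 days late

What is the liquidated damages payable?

$609,660

First 79 days: 79 × $5,680 = $448,720
Remaining days: (137 − 79) × $17,810 = $1,032,980
Accrued per-day damages: $448,720 + $1,032,980 = $1,481,700
Cap: 12% of $5,080,500 = $609,660
Cap at $609,660: $1,481,700 exceeds the cap → $609,660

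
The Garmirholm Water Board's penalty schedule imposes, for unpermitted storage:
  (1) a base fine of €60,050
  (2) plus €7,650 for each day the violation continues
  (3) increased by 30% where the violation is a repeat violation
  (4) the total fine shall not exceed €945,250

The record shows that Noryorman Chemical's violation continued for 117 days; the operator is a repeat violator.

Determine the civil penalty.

€945,250

Per-day component: 117 × €7,650 = €895,050
Base plus per-day: €60,050 + €895,050 = €955,100
Enhancement: 30% of €955,100 = €286,530
Enhanced fine: €955,100 + €286,530 = €1,241,630
Cap at €945,250: €1,241,630 exceeds the cap → €945,250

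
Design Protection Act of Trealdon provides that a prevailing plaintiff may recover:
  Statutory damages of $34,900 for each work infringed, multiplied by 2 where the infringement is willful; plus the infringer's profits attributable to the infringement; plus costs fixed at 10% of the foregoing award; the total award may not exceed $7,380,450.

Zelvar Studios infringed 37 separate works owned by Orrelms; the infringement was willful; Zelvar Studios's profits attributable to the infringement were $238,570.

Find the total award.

Statutory damages: 37 × $34,900 = $1,291,300
Doubled: 2 × $1,291,300 = $2,582,600
Combined award: $2,582,600 + $238,570 = $2,821,170
Costs: 10% of $2,821,170 = $282,117
Award plus costs: $2,821,170 + $282,117 = $3,103,287
Cap at $7,380,450: $3,103,287 is within the cap, no reduction.

$3,103,287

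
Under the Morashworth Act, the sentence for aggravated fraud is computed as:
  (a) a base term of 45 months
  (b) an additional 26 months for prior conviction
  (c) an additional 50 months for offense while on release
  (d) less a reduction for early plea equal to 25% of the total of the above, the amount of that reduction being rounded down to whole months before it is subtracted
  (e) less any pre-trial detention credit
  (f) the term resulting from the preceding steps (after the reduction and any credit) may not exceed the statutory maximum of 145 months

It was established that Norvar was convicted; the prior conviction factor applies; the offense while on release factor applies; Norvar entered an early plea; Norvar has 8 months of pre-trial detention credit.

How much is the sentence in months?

83 months

Prior conviction enhancement: +26 months
Offense while on release enhancement: +50 months
Adjusted term: 45 months + 26 months + 50 months = 121 months
Early plea reduction: 25% of 121 months = 30 months (rounded down)
After reduction: 121 − 30 = 91 months
Less pre-trial detention credit: 91 months − 8 months = 83 months
Cap at 145 months: 83 months is within the cap, no reduction.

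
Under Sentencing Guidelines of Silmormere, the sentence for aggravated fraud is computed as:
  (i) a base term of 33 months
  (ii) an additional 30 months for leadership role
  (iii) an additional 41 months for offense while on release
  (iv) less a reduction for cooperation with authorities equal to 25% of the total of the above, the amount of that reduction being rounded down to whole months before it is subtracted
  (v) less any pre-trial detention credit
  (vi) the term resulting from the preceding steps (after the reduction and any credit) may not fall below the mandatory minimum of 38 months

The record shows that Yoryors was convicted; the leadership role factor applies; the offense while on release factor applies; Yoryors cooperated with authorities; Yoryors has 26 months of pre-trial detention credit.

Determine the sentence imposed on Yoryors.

Leadership role enhancement: +30 months
Offense while on release enhancement: +41 months
Adjusted term: 33 months + 30 months + 41 months = 104 months
Cooperation with authorities reduction: 25% of 104 months = 26 months (rounded down)
After reduction: 104 − 26 = 78 months
Less pre-trial detention credit: 78 months − 26 months = 52 months
Minimum 38 months: 52 months meets the minimum, no increase.

52 months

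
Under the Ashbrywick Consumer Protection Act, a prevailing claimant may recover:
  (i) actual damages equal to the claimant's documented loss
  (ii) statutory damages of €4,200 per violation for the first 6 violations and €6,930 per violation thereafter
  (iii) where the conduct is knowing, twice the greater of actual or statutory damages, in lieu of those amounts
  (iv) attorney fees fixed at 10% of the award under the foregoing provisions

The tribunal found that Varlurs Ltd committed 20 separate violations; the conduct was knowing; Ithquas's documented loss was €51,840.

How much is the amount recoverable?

€268,884

First 6 violations: 6 × €4,200 = €25,200
Remaining violations: (20 − 6) × €6,930 = €97,020
Statutory damages: €25,200 + €97,020 = €122,220
Greater of actual damages (€51,840) or statutory damages (€122,220): €122,220
Doubled: 2 × €122,220 = €244,440
Attorney fees: 10% of €244,440 = €24,444
Total recovery: €244,440 + €24,444 = €268,884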